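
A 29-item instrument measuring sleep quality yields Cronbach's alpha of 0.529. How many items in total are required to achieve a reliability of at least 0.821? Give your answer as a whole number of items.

119

Invert Spearman-Brown to solve for n:
n = r*(1 − r) / [ r (1 − r*) ]
n = 0.821(1 − 0.529) / [0.529(1 − 0.821)]
n = 0.386691 / 0.094691 ≈ 4.0837
4.0837 × 29 = 118.43 → 119 items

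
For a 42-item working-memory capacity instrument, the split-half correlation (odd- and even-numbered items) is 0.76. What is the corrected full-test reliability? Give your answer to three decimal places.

0.864

Apply the Spearman-Brown correction with n = 2:
r_full = 2r_hh / (1 + r_hh) = 2 × 0.76 / (1 + 0.76)
       = 1.5200 / 1.7600 = 0.8636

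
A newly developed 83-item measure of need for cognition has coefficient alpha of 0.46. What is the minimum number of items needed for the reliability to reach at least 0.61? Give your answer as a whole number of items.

Invert Spearman-Brown to solve for n:
n = r*(1 − r) / [ r (1 − r*) ]
n = 0.61(1 − 0.46) / [0.46(1 − 0.61)]
  = 0.3294 / 0.1794 = 1.8361
Items needed = n × 83 = 1.8361 × 83 ≈ 152.40 → round up to 153

153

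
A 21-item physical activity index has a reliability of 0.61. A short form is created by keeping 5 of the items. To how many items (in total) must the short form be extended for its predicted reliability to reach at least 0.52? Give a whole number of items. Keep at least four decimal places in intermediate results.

Short-form reliability: n = 5/21 = 0.2381; r_5 = n·r/(1+(n−1)r) ≈ 0.2714
Then solve for n' with r_old = 0.2714, r_target = 0.52: n' = 0.52(1 − 0.2714)/[0.2714(1 − 0.52)] = 2.9083
Items = 2.9083 × 5 ≈ 14.54 → 15

15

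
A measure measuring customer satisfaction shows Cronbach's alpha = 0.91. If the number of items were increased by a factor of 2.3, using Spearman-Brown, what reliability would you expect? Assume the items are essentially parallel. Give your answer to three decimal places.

0.959

r_new = (2.3 × 0.91) / (1 + (2.3 − 1) × 0.91)
r_new = 2.0930 / 2.1830 ≈ 0.9588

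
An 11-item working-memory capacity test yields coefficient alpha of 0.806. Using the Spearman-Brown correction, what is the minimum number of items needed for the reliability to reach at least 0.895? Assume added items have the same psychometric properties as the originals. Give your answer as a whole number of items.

Spearman-Brown solved for the length factor n:
n = r_target (1 − r_old) / [ r_old (1 − r_target) ]
n = 0.895(1 − 0.806) / [0.806(1 − 0.895)]
n = 0.173630 / 0.084630 ≈ 2.0516
2.0516 × 11 = 22.57 → 23 items

23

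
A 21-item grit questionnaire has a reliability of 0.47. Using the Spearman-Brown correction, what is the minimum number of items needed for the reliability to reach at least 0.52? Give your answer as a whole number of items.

n = 0.52 × (1 − 0.47) / [ 0.47 × (1 − 0.52) ]
  = 0.2756 / 0.2256 = 1.2216
So the test needs 1.2216 × 21 ≈ 25.65 items; rounding up, 26.

26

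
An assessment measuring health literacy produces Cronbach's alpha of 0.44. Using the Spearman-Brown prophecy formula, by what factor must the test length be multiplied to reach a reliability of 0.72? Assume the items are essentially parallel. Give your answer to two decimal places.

3.27

n = 0.72(1 − 0.44) / [0.44(1 − 0.72)]
  = 0.4032 / 0.1232 = 3.2727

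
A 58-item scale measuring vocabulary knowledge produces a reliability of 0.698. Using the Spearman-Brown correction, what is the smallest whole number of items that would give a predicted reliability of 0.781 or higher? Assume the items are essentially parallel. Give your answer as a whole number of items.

Spearman-Brown solved for the length factor n:
n = r_target (1 − r_old) / [ r_old (1 − r_target) ]
n = 0.781(1 − 0.698) / [0.698(1 − 0.781)]
  = 0.235862 / 0.152862 = 1.5430
Items needed = n × 58 = 1.5430 × 58 ≈ 89.49 → round up to 90

90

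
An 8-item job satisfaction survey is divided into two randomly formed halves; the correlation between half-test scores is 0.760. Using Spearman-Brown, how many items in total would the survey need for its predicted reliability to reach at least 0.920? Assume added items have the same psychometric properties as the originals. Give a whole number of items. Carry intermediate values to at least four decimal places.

Corrected full-test reliability: r_full = 2 × 0.760 / (1 + 0.760) ≈ 0.8636
Solve Spearman-Brown for n: n = 0.920(1 − 0.8636) / [0.8636(1 − 0.920)] = 1.8164
Items = 1.8164 × 8 ≈ 14.53 → 15

15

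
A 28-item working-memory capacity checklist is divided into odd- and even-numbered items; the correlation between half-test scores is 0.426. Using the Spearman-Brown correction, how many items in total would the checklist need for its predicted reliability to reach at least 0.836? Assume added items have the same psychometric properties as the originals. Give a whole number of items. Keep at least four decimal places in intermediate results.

97

Corrected full-test reliability: r_full = 2 × 0.426 / (1 + 0.426) ≈ 0.5975
n = r_tgt(1 − r_full) / [r_full(1 − r_tgt)] = 0.836 × 0.4025 / (0.5975 × 0.164) ≈ 3.4339
Required items = 3.4339 × 28 = 96.15, so 97 items.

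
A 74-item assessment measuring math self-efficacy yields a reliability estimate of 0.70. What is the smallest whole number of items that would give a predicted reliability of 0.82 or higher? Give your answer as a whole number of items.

145

n = [0.82 × 0.30] / [0.70 × 0.18]
n = 0.2460 / 0.1260 ≈ 1.9524
1.9524 × 74 = 144.48 → 145 items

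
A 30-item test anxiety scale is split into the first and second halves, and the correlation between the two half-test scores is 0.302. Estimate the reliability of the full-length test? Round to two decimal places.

Apply the Spearman-Brown correction with n = 2:
r_full = 2(0.302) / (1 + 0.302)
       = 0.6040 / 1.3020 = 0.4639

0.46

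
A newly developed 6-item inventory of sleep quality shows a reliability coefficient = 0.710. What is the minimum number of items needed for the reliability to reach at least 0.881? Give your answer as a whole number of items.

Rearranging the Spearman-Brown formula for n,
n = r*(1 − r) / [ r (1 − r*) ]
n = 0.881(1 − 0.710) / [0.710(1 − 0.881)]
  = 0.255490 / 0.084490 = 3.0239
3.0239 × 6 = 18.14 → 19 items

19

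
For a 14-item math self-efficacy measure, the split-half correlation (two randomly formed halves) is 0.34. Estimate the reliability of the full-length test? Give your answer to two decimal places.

0.51

The full test is twice the length of either half (n = 2).
r_full = 2(0.34) / (1 + 0.34)
       = 0.6800 / 1.3400 = 0.5075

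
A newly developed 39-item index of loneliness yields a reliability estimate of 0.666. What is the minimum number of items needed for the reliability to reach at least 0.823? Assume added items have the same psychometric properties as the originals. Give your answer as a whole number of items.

Spearman-Brown solved for the length factor n:
n = r*(1 − r) / [ r (1 − r*) ]
n = [0.823 × 0.334] / [0.666 × 0.177]
  = 0.274882 / 0.117882 = 2.3318
So the test needs 2.3318 × 39 ≈ 90.94 items; rounding up, 91.

91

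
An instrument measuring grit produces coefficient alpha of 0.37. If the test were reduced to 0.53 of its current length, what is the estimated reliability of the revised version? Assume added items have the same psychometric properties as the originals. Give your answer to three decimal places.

0.237

Spearman-Brown: r_new = n·r / (1 + (n − 1)·r)
r_new = 0.53·0.37 / [1 + (0.53 − 1)·0.37]
     = 0.1961 / 0.8261 = 0.2374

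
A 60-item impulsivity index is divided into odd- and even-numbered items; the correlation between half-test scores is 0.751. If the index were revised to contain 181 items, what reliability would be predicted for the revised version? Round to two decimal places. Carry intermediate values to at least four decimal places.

First correct the split-half correlation to full-test reliability: r_full = 2 × 0.751 / (1 + 0.751) ≈ 0.8578
Length factor from 60 to 181 items: n = 181/60 = 3.0167
r_new = n·r_full / (1 + (n − 1)·r_full) = 2.5877 / 2.7299 ≈ 0.9479

0.95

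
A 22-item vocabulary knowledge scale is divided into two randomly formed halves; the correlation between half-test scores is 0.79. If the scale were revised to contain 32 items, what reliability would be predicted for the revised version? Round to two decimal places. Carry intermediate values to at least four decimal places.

0.92

First correct the split-half correlation to full-test reliability: r_full = 2 × 0.79 / (1 + 0.79) ≈ 0.8827
Then adjust to 32 items: n = 32/22 = 1.4545
r_new = n·r_full / (1 + (n − 1)·r_full) = 1.2839 / 1.4012 ≈ 0.9163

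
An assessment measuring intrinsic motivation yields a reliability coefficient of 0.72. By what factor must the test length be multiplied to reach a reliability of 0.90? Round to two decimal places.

3.50

Rearranging the Spearman-Brown formula for n,
n = r*(1 − r) / [ r (1 − r*) ]
n = 0.90 × (1 − 0.72) / [ 0.72 × (1 − 0.90) ]
  = 0.2520 / 0.0720 = 3.5000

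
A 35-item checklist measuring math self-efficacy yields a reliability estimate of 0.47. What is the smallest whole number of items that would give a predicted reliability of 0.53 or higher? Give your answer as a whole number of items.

Rearranging the Spearman-Brown formula for n,
n = r*(1 − r) / [ r (1 − r*) ]
n = [0.53 × 0.53] / [0.47 × 0.47]
  = 0.2809 / 0.2209 = 1.2716
Items needed = n × 35 = 1.2716 × 35 ≈ 44.51 → round up to 45

45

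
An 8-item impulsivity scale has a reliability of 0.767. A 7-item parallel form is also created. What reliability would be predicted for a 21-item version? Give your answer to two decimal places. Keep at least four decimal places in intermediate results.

The 7-item form is not needed; work directly from the 8-item form with n = 21/8 = 2.6250.
r_{21} = n·r / (1 + (n − 1)·r) = 2.0134 / 2.2464 ≈ 0.8963

0.90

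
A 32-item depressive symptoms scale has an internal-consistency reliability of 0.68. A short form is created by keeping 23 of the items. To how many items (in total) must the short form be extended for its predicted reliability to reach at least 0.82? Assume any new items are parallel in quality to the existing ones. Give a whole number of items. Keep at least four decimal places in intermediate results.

Short-form reliability: n = 23/32 = 0.7188; r_23 = n·r/(1+(n−1)r) ≈ 0.6043
Then solve for n' with r_old = 0.6043, r_target = 0.82: n' = 0.82(1 − 0.6043)/[0.6043(1 − 0.82)] = 2.9830
Total items = 2.9830 × 23 = 68.61, rounded up to 69.

69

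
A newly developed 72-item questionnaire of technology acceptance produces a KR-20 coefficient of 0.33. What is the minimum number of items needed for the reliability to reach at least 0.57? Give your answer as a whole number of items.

Rearranging the Spearman-Brown formula for n,
n = r*(1 − r) / [ r (1 − r*) ]
n = [0.57 × 0.67] / [0.33 × 0.43]
  = 0.3819 / 0.1419 = 2.6913
So the test needs 2.6913 × 72 ≈ 193.77 items; rounding up, 194.

194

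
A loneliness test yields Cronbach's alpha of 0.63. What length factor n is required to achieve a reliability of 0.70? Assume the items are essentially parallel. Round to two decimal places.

1.37

n = 0.70 × (1 − 0.63) / [ 0.63 × (1 − 0.70) ]
n = 0.2590 / 0.1890 ≈ 1.3704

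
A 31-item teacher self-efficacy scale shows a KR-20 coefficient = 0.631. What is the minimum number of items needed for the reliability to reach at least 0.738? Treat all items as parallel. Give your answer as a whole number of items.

52

Rearranging the Spearman-Brown formula for n,
n = r*(1 − r) / [ r (1 − r*) ]
n = 0.738(1 − 0.631) / [0.631(1 − 0.738)]
n = 0.272322 / 0.165322 ≈ 1.6472
1.6472 × 31 = 51.06 → 52 items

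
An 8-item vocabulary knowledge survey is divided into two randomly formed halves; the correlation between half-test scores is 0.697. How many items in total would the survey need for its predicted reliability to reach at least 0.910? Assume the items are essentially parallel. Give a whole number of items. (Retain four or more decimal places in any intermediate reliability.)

18

r_full = 2(0.697)/(1 + 0.697) = 0.8214
n = r_tgt(1 − r_full) / [r_full(1 − r_tgt)] = 0.910 × 0.1786 / (0.8214 × 0.090) ≈ 2.1985
Required items = 2.1985 × 8 = 17.59, so 18 items.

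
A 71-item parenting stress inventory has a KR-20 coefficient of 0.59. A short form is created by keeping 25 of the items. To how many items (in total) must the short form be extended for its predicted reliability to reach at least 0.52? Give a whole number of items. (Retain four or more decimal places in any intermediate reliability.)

First, r for the 25-item form: n = 25/71 = 0.3521, so r_25 = 0.3521·0.59/(1 + (0.3521 − 1)·0.59) = 0.3363
Then solve for n' with r_old = 0.3363, r_target = 0.52: n' = 0.52(1 − 0.3363)/[0.3363(1 − 0.52)] = 2.1380
Items = 2.1380 × 25 ≈ 53.45 → 54

54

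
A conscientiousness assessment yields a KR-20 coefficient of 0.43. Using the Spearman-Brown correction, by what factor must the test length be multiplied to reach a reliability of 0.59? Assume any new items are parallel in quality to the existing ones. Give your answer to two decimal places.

1.91

n = 0.59 × (1 − 0.43) / [ 0.43 × (1 − 0.59) ]
  = 0.3363 / 0.1763 = 1.9075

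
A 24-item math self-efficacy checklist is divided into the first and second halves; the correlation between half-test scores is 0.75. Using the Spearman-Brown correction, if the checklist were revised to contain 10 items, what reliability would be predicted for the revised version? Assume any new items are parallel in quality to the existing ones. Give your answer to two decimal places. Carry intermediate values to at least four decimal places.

First correct the split-half correlation to full-test reliability: r_full = 2 × 0.75 / (1 + 0.75) ≈ 0.8571
Then adjust to 10 items: n = 10/24 = 0.4167
r_new = n·r_full / (1 + (n − 1)·r_full) = 0.3572 / 0.5001 ≈ 0.7143

0.71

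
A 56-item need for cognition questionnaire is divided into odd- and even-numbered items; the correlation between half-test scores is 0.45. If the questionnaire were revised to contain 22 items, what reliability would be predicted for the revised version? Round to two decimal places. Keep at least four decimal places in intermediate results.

0.39

First correct the split-half correlation to full-test reliability: r_full = 2 × 0.45 / (1 + 0.45) ≈ 0.6207
Then adjust to 22 items: n = 22/56 = 0.3929
r_new = n·r_full / (1 + (n − 1)·r_full) = 0.2439 / 0.6232 ≈ 0.3914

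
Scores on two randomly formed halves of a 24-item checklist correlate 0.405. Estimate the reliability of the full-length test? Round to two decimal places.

0.58

Apply the Spearman-Brown correction with n = 2:
r_full = 2(0.405) / (1 + 0.405)
r_full = 0.8100 / 1.4050 ≈ 0.5765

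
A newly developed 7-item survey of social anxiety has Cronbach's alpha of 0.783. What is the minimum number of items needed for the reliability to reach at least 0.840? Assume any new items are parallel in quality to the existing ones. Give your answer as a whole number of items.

11

n = 0.840 × (1 − 0.783) / [ 0.783 × (1 − 0.840) ]
  = 0.182280 / 0.125280 = 1.4550
Items needed = n × 7 = 1.4550 × 7 ≈ 10.19 → round up to 11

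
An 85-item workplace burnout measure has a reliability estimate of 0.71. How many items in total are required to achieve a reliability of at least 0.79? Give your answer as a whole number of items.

131

n = 0.79(1 − 0.71) / [0.71(1 − 0.79)]
n = 0.2291 / 0.1491 ≈ 1.5366
So the test needs 1.5366 × 85 ≈ 130.61 items; rounding up, 131.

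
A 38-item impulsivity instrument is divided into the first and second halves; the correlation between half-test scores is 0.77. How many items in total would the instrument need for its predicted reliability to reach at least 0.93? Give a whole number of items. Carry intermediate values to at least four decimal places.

76

Corrected full-test reliability: r_full = 2 × 0.77 / (1 + 0.77) ≈ 0.8701
n = r_tgt(1 − r_full) / [r_full(1 − r_tgt)] = 0.93 × 0.1299 / (0.8701 × 0.07) ≈ 1.9835
Required items = 1.9835 × 38 = 75.37, so 76 items.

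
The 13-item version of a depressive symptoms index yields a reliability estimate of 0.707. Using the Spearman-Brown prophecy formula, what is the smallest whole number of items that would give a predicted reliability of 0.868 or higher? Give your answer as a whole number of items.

36

Rearranging the Spearman-Brown formula for n,
n = r*(1 − r) / [ r (1 − r*) ]
n = [0.868 × 0.293] / [0.707 × 0.132]
n = 0.254324 / 0.093324 ≈ 2.7252
So the test needs 2.7252 × 13 ≈ 35.43 items; rounding up, 36.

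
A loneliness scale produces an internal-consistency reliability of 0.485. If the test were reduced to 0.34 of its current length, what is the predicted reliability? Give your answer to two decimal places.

r_new = (0.34 × 0.485) / (1 + (0.34 − 1) × 0.485)
r_new = 0.1649 / 0.6799 ≈ 0.2425

0.24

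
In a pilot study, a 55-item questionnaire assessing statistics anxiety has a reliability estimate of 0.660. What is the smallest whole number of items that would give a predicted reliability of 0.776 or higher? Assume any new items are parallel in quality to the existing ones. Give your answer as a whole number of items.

99

Spearman-Brown solved for the length factor n:
n = r_target (1 − r_old) / [ r_old (1 − r_target) ]
n = [0.776 × 0.340] / [0.660 × 0.224]
  = 0.263840 / 0.147840 = 1.7846
Items needed = n × 55 = 1.7846 × 55 ≈ 98.15 → round up to 99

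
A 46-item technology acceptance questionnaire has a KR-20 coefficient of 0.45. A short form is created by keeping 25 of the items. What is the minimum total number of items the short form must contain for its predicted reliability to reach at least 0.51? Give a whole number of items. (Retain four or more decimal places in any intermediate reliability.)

59

Short-form reliability: n = 25/46 = 0.5435; r_25 = n·r/(1+(n−1)r) ≈ 0.3078
Then solve for n' with r_old = 0.3078, r_target = 0.51: n' = 0.51(1 − 0.3078)/[0.3078(1 − 0.51)] = 2.3407
Total items = 2.3407 × 25 = 58.52, rounded up to 59.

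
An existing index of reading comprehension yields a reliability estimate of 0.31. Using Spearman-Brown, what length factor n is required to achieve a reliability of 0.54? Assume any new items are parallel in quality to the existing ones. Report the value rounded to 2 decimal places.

Spearman-Brown solved for the length factor n:
n = r_target (1 − r_old) / [ r_old (1 − r_target) ]
n = [0.54 × 0.69] / [0.31 × 0.46]
n = 0.3726 / 0.1426 ≈ 2.6129

2.61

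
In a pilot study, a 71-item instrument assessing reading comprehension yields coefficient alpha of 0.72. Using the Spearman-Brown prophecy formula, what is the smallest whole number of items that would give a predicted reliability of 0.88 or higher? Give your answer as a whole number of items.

Invert Spearman-Brown to solve for n:
n = r*(1 − r) / [ r (1 − r*) ]
n = [0.88 × 0.28] / [0.72 × 0.12]
  = 0.2464 / 0.0864 = 2.8519
Items needed = n × 71 = 2.8519 × 71 ≈ 202.48 → round up to 203

203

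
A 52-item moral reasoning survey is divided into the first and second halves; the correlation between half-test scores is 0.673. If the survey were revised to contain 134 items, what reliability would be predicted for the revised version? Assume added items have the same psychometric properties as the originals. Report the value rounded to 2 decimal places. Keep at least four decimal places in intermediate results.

0.91

Spearman-Brown correction (n = 2): r_full = 2·0.673/(1 + 0.673) = 0.8045
Then adjust to 134 items: n = 134/52 = 2.5769
r_new = n·r_full / (1 + (n − 1)·r_full) = 2.0731 / 2.2686 ≈ 0.9138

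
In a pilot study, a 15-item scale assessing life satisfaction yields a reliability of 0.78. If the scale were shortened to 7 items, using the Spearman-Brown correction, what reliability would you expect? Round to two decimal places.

0.62

Length ratio n = 7/15 = 0.4667
r_new = 0.4667·0.78 / [1 + (0.4667 − 1)·0.78]
     = 0.3640 / 0.5840 = 0.6233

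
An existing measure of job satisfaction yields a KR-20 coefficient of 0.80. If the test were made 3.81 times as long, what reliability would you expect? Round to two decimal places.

0.94

r_new = 3.81·0.80 / [1 + (3.81 − 1)·0.80]
     = 3.0480 / 3.2480 = 0.9384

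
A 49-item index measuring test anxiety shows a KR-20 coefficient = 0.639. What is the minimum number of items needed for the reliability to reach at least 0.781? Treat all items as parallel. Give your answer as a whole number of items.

Rearranging the Spearman-Brown formula for n,
n = r*(1 − r) / [ r (1 − r*) ]
n = 0.781 × (1 − 0.639) / [ 0.639 × (1 − 0.781) ]
  = 0.281941 / 0.139941 = 2.0147
Items needed = n × 49 = 2.0147 × 49 ≈ 98.72 → round up to 99

99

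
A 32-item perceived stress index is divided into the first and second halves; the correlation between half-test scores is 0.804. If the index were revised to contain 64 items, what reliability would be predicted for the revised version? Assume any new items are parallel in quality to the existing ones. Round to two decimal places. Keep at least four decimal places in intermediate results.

Spearman-Brown correction (n = 2): r_full = 2·0.804/(1 + 0.804) = 0.8914
Then adjust to 64 items: n = 64/32 = 2.0000
r_new = n·r_full / (1 + (n − 1)·r_full) = 1.7828 / 1.8914 ≈ 0.9426

0.94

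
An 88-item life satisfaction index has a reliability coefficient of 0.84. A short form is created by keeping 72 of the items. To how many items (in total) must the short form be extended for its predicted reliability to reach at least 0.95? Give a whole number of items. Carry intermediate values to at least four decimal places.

First, r for the 72-item form: n = 72/88 = 0.8182, so r_72 = 0.8182·0.84/(1 + (0.8182 − 1)·0.84) = 0.8112
Then solve for n' with r_old = 0.8112, r_target = 0.95: n' = 0.95(1 − 0.8112)/[0.8112(1 − 0.95)] = 4.4221
Total items = 4.4221 × 72 = 318.39, rounded up to 319.

319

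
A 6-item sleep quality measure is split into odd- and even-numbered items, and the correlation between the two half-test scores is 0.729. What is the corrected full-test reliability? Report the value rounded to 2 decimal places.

r_full = 2(0.729) / (1 + 0.729)
r_full = 1.4580 / 1.7290 ≈ 0.8433

0.84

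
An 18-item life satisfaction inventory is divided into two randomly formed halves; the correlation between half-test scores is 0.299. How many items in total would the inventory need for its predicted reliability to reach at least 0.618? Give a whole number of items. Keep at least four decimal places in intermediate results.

Corrected full-test reliability: r_full = 2 × 0.299 / (1 + 0.299) ≈ 0.4604
Solve Spearman-Brown for n: n = 0.618(1 − 0.4604) / [0.4604(1 − 0.618)] = 1.8961
Items = 1.8961 × 18 ≈ 34.13 → 35

35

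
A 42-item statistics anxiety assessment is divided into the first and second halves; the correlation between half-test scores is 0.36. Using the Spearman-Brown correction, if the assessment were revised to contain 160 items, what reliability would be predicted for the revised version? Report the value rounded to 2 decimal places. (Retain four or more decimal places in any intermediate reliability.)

Spearman-Brown correction (n = 2): r_full = 2·0.36/(1 + 0.36) = 0.5294
Length factor from 42 to 160 items: n = 160/42 = 3.8095
r_new = n·r_full / (1 + (n − 1)·r_full) = 2.0167 / 2.4873 ≈ 0.8108

0.81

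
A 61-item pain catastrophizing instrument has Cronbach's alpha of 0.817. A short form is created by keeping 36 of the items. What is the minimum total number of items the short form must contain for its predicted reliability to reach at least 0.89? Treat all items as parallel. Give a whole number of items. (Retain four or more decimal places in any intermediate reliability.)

111

First, r for the 36-item form: n = 36/61 = 0.5902, so r_36 = 0.5902·0.817/(1 + (0.5902 − 1)·0.817) = 0.7249
Then solve for n' with r_old = 0.7249, r_target = 0.89: n' = 0.89(1 − 0.7249)/[0.7249(1 − 0.89)] = 3.0705
Total items = 3.0705 × 36 = 110.54, rounded up to 111.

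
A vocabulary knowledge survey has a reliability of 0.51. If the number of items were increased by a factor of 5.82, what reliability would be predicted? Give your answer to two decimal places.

0.86

r_new = (5.82 × 0.51) / (1 + (5.82 − 1) × 0.51)
r_new = 2.9682 / 3.4582 ≈ 0.8583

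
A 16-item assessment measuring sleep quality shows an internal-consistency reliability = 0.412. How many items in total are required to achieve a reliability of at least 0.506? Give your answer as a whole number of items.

24

n = 0.506(1 − 0.412) / [0.412(1 − 0.506)]
n = 0.297528 / 0.203528 ≈ 1.4619
Items needed = n × 16 = 1.4619 × 16 ≈ 23.39 → round up to 24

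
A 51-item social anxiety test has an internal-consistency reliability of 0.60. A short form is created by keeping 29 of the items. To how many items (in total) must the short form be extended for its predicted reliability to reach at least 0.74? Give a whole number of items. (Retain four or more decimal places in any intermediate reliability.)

First, r for the 29-item form: n = 29/51 = 0.5686, so r_29 = 0.5686·0.60/(1 + (0.5686 − 1)·0.60) = 0.4603
Then solve for n' with r_old = 0.4603, r_target = 0.74: n' = 0.74(1 − 0.4603)/[0.4603(1 − 0.74)] = 3.3371
Items = 3.3371 × 29 ≈ 96.78 → 97

97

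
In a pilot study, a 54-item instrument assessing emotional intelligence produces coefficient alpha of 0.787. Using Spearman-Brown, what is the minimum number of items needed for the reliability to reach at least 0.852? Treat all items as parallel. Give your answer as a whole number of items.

n = 0.852(1 − 0.787) / [0.787(1 − 0.852)]
n = 0.181476 / 0.116476 ≈ 1.5581
1.5581 × 54 = 84.14 → 85 items

85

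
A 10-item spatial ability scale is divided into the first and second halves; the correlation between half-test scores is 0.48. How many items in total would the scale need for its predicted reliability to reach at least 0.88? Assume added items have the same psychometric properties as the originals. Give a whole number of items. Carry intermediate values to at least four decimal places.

40

Corrected full-test reliability: r_full = 2 × 0.48 / (1 + 0.48) ≈ 0.6486
n = r_tgt(1 − r_full) / [r_full(1 − r_tgt)] = 0.88 × 0.3514 / (0.6486 × 0.12) ≈ 3.9731
Required items = 3.9731 × 10 = 39.73, so 40 items.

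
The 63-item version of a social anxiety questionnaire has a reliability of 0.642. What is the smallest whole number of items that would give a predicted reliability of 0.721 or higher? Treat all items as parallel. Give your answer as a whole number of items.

Rearranging the Spearman-Brown formula for n,
n = r*(1 − r) / [ r (1 − r*) ]
n = 0.721 × (1 − 0.642) / [ 0.642 × (1 − 0.721) ]
  = 0.258118 / 0.179118 = 1.4411
Items needed = n × 63 = 1.4411 × 63 ≈ 90.79 → round up to 91

91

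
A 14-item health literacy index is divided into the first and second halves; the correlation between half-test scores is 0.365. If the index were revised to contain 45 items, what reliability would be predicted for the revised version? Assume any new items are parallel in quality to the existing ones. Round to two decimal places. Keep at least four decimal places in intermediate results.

Full-test reliability from the split-half r: r_full = 2(0.365)/(1 + 0.365) = 0.5348
Length factor from 14 to 45 items: n = 45/14 = 3.2143
r_new = n·r_full / (1 + (n − 1)·r_full) = 1.7190 / 2.1842 ≈ 0.7870

0.79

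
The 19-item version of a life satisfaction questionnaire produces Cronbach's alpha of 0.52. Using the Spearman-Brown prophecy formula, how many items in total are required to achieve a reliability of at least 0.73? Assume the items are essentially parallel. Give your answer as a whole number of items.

48

n = 0.73 × (1 − 0.52) / [ 0.52 × (1 − 0.73) ]
  = 0.3504 / 0.1404 = 2.4957
Items needed = n × 19 = 2.4957 × 19 ≈ 47.42 → round up to 48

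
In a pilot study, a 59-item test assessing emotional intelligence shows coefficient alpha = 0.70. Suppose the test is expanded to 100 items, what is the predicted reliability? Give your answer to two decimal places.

Length ratio n = 100/59 = 1.6949
Spearman-Brown: r_new = n·r / (1 + (n − 1)·r)
r_new = 1.6949·0.70 / [1 + (1.6949 − 1)·0.70]
     = 1.1864 / 1.4864 = 0.7982

0.80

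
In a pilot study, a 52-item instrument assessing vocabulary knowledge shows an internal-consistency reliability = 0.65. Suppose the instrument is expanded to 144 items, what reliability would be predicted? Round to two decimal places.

0.84

n = 144/52 = 2.7692
By Spearman-Brown, r_new = n r / (1 + (n − 1) r).
r_new = 2.7692·0.65 / [1 + (2.7692 − 1)·0.65]
r_new = 1.8000 / 2.1500 ≈ 0.8372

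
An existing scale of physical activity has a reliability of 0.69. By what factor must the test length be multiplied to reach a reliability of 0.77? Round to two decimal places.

1.50

n = 0.77 × (1 − 0.69) / [ 0.69 × (1 − 0.77) ]
n = 0.2387 / 0.1587 ≈ 1.5041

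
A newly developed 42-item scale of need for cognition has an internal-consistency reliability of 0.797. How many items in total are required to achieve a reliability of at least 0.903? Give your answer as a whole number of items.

100

Rearranging the Spearman-Brown formula for n,
n = r*(1 − r) / [ r (1 − r*) ]
n = 0.903 × (1 − 0.797) / [ 0.797 × (1 − 0.903) ]
  = 0.183309 / 0.077309 = 2.3711
Items needed = n × 42 = 2.3711 × 42 ≈ 99.59 → round up to 100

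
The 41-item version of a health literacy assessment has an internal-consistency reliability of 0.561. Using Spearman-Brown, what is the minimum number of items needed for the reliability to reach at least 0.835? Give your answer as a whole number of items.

Spearman-Brown solved for the length factor n:
n = r*(1 − r) / [ r (1 − r*) ]
n = [0.835 × 0.439] / [0.561 × 0.165]
  = 0.366565 / 0.092565 = 3.9601
Items needed = n × 41 = 3.9601 × 41 ≈ 162.36 → round up to 163

163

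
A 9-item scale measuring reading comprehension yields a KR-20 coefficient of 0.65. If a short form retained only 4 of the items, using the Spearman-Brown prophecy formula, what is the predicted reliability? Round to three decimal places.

0.452

n = 4/9 = 0.4444
By Spearman-Brown, r_new = n r / (1 + (n − 1) r).
r_new = 0.4444·0.65 / [1 + (0.4444 − 1)·0.65]
r_new = 0.2889 / 0.6389 ≈ 0.4522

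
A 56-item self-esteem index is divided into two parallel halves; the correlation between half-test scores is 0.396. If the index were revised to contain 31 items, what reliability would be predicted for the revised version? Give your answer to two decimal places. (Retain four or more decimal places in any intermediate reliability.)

0.42

Full-test reliability from the split-half r: r_full = 2(0.396)/(1 + 0.396) = 0.5673
Then adjust to 31 items: n = 31/56 = 0.5536
r_new = n·r_full / (1 + (n − 1)·r_full) = 0.3141 / 0.7468 ≈ 0.4206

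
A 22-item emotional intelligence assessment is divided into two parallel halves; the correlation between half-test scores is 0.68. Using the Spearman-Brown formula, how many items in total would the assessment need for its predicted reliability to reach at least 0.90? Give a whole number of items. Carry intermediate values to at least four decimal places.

47

r_full = 2(0.68)/(1 + 0.68) = 0.8095
n = r_tgt(1 − r_full) / [r_full(1 − r_tgt)] = 0.90 × 0.1905 / (0.8095 × 0.10) ≈ 2.1180
Required items = 2.1180 × 22 = 46.60, so 47 items.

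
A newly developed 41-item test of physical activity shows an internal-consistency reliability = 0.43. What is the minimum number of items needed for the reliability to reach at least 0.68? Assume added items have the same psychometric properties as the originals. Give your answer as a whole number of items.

116

n = [0.68 × 0.57] / [0.43 × 0.32]
n = 0.3876 / 0.1376 ≈ 2.8169
Items needed = n × 41 = 2.8169 × 41 ≈ 115.49 → round up to 116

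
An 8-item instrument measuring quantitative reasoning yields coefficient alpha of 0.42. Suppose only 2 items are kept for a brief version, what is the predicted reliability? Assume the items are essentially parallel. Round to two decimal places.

0.15

The new length is 2/8 = 0.25 times the old.
r_new = 0.25·0.42 / [1 + (0.25 − 1)·0.42]
     = 0.1050 / 0.6850 = 0.1533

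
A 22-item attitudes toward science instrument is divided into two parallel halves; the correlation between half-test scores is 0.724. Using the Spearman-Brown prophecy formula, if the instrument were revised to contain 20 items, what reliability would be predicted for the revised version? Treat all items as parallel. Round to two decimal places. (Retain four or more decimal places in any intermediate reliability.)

Spearman-Brown correction (n = 2): r_full = 2·0.724/(1 + 0.724) = 0.8399
Length factor from 22 to 20 items: n = 20/22 = 0.9091
r_new = n·r_full / (1 + (n − 1)·r_full) = 0.7636 / 0.9237 ≈ 0.8267

0.83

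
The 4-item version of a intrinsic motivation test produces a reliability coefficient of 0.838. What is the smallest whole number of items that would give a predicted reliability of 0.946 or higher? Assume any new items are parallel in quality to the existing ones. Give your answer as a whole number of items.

14

n = 0.946 × (1 − 0.838) / [ 0.838 × (1 − 0.946) ]
  = 0.153252 / 0.045252 = 3.3866
3.3866 × 4 = 13.55 → 14 items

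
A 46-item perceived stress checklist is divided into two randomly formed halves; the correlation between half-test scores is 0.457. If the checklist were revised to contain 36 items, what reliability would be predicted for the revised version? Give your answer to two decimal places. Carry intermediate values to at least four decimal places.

0.57

First correct the split-half correlation to full-test reliability: r_full = 2 × 0.457 / (1 + 0.457) ≈ 0.6273
Length factor from 46 to 36 items: n = 36/46 = 0.7826
r_new = n·r_full / (1 + (n − 1)·r_full) = 0.4909 / 0.8636 ≈ 0.5684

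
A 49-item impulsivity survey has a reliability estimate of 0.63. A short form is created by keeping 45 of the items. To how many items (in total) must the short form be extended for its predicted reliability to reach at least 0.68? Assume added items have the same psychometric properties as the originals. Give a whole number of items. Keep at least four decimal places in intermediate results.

First, r for the 45-item form: n = 45/49 = 0.9184, so r_45 = 0.9184·0.63/(1 + (0.9184 − 1)·0.63) = 0.6099
Length factor from the short form to reach 0.68: n' = 0.68(1 − 0.6099) / [0.6099(1 − 0.68)] ≈ 1.3592
Items = 1.3592 × 45 ≈ 61.16 → 62

62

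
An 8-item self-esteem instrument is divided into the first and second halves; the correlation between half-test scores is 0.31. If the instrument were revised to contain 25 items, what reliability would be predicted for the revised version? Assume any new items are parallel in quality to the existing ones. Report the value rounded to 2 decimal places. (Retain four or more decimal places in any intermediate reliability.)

Full-test reliability from the split-half r: r_full = 2(0.31)/(1 + 0.31) = 0.4733
Then adjust to 25 items: n = 25/8 = 3.1250
r_new = n·r_full / (1 + (n − 1)·r_full) = 1.4791 / 2.0058 ≈ 0.7374

0.74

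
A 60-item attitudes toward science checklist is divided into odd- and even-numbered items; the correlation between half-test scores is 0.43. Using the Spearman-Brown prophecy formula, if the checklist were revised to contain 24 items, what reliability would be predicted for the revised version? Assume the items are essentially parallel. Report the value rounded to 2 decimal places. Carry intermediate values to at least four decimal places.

First correct the split-half correlation to full-test reliability: r_full = 2 × 0.43 / (1 + 0.43) ≈ 0.6014
Length factor from 60 to 24 items: n = 24/60 = 0.4000
r_new = n·r_full / (1 + (n − 1)·r_full) = 0.2406 / 0.6392 ≈ 0.3764

0.38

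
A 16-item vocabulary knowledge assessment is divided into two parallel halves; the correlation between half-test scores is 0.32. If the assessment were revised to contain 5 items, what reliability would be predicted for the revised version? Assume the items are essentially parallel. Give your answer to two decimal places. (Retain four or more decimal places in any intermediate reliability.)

0.23

First correct the split-half correlation to full-test reliability: r_full = 2 × 0.32 / (1 + 0.32) ≈ 0.4848
Then adjust to 5 items: n = 5/16 = 0.3125
r_new = n·r_full / (1 + (n − 1)·r_full) = 0.1515 / 0.6667 ≈ 0.2272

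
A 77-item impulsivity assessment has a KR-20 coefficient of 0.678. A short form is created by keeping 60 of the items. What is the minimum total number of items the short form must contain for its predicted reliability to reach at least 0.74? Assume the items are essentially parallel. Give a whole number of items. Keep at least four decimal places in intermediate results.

105

Short-form reliability: n = 60/77 = 0.7792; r_60 = n·r/(1+(n−1)r) ≈ 0.6213
Then solve for n' with r_old = 0.6213, r_target = 0.74: n' = 0.74(1 − 0.6213)/[0.6213(1 − 0.74)] = 1.7348
Total items = 1.7348 × 60 = 104.09, rounded up to 105.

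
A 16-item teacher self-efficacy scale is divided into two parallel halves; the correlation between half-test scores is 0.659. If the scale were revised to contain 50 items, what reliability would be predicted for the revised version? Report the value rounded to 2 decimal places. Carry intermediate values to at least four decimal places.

Spearman-Brown correction (n = 2): r_full = 2·0.659/(1 + 0.659) = 0.7945
Then adjust to 50 items: n = 50/16 = 3.1250
r_new = n·r_full / (1 + (n − 1)·r_full) = 2.4828 / 2.6883 ≈ 0.9236

0.92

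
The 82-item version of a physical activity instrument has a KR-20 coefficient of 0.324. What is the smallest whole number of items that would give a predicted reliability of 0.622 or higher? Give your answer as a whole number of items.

Rearranging the Spearman-Brown formula for n,
n = r_target (1 − r_old) / [ r_old (1 − r_target) ]
n = 0.622 × (1 − 0.324) / [ 0.324 × (1 − 0.622) ]
  = 0.420472 / 0.122472 = 3.4332
So the test needs 3.4332 × 82 ≈ 281.52 items; rounding up, 282.

282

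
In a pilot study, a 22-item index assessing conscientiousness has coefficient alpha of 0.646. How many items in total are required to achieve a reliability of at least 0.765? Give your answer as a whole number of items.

Invert Spearman-Brown to solve for n:
n = r_target (1 − r_old) / [ r_old (1 − r_target) ]
n = 0.765 × (1 − 0.646) / [ 0.646 × (1 − 0.765) ]
  = 0.270810 / 0.151810 = 1.7839
Items needed = n × 22 = 1.7839 × 22 ≈ 39.25 → round up to 40

40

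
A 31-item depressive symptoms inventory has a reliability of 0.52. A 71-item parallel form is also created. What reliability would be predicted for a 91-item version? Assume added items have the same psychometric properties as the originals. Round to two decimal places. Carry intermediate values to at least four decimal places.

0.76

The 71-item form is not needed; work directly from the 31-item form with n = 91/31 = 2.9355.
r_{91} = n·r / (1 + (n − 1)·r) = 1.5265 / 2.0065 ≈ 0.7608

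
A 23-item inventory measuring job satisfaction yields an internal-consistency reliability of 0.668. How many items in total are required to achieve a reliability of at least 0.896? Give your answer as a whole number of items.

99

n = 0.896 × (1 − 0.668) / [ 0.668 × (1 − 0.896) ]
n = 0.297472 / 0.069472 ≈ 4.2819
Items needed = n × 23 = 4.2819 × 23 ≈ 98.48 → round up to 99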